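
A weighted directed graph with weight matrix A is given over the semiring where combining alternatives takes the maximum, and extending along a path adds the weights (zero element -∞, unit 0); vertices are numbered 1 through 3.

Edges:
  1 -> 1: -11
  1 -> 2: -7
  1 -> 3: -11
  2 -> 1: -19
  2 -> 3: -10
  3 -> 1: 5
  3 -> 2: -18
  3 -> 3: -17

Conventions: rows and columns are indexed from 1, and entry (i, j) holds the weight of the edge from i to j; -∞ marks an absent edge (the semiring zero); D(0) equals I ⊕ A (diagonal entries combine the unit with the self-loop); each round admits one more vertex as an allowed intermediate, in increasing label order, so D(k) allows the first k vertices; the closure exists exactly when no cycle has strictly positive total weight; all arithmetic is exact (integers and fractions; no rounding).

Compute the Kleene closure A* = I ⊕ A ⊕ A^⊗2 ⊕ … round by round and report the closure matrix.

D(0):
  [0, -7, -11]
  [-19, 0, -10]
  [5, -18, 0]
D(1):
  [0, -7, -11]
  [-19, 0, -10]
  [5, -2, 0]
D(2):
  [0, -7, -11]
  [-19, 0, -10]
  [5, -2, 0]
D(3):
  [0, -7, -11]
  [-5, 0, -10]
  [5, -2, 0]
Answer: A* = [[0, -7, -11], [-5, 0, -10], [5, -2, 0]]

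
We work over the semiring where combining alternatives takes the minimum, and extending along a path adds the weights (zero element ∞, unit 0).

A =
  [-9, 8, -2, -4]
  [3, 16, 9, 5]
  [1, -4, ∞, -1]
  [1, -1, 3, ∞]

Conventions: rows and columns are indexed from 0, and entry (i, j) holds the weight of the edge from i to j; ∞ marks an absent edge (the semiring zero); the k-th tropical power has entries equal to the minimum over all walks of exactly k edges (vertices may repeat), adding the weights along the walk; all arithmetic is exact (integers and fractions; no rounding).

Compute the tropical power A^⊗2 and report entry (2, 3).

A^⊗2:
  [-18, -6, -11, -13]
  [-6, 4, 1, -1]
  [-8, -2, -1, -3]
  [-8, -1, -1, -3]
Key observation: the optimum is the walk 2->0->3, with weight 1 + (-4) = -3.
Optimal value attained by: walk 2->0->3.
Answer: (A^⊗2)[2][3] = -3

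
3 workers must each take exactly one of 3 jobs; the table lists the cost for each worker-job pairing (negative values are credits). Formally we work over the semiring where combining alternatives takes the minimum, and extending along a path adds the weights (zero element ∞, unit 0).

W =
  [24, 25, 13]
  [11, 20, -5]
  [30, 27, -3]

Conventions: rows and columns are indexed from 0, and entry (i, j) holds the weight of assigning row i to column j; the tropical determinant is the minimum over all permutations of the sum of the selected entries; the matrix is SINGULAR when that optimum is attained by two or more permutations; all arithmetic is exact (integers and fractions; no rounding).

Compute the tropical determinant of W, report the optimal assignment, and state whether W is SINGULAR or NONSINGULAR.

σ = (0, 1, 2): 24 + 20 + (-3) = 41
σ = (0, 2, 1): 24 + (-5) + 27 = 46
σ = (1, 0, 2): 25 + 11 + (-3) = 33
σ = (1, 2, 0): 25 + (-5) + 30 = 50
σ = (2, 0, 1): 13 + 11 + 27 = 51
σ = (2, 1, 0): 13 + 20 + 30 = 63
Optimal value attained by: σ = (1, 0, 2).
Answer: det⊕(W) = 33; verdict: NONSINGULAR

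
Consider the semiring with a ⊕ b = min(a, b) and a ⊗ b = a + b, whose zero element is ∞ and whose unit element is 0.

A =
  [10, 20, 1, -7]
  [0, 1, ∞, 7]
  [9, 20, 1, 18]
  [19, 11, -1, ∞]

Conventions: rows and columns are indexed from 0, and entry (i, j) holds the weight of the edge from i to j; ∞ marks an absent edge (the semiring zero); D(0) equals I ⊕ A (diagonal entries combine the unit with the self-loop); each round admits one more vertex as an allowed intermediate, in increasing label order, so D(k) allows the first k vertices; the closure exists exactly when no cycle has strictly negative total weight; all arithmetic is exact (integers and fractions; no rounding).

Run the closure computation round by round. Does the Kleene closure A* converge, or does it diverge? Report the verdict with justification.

D(0):
  [0, 20, 1, -7]
  [0, 0, ∞, 7]
  [9, 20, 0, 18]
  [19, 11, -1, 0]
D(1):
  [0, 20, 1, -7]
  [0, 0, 1, -7]
  [9, 20, 0, 2]
  [19, 11, -1, 0]
D(2):
  [0, 20, 1, -7]
  [0, 0, 1, -7]
  [9, 20, 0, 2]
  [11, 11, -1, 0]
D(3):
  [0, 20, 1, -7]
  [0, 0, 1, -7]
  [9, 20, 0, 2]
  [8, 11, -1, 0]
D(4):
  [0, 4, -8, -7]
  [0, 0, -8, -7]
  [9, 13, 0, 2]
  [8, 11, -1, 0]
Key observation: every diagonal entry stays at the unit through all rounds, so no improving cycle exists.
Answer: CONVERGES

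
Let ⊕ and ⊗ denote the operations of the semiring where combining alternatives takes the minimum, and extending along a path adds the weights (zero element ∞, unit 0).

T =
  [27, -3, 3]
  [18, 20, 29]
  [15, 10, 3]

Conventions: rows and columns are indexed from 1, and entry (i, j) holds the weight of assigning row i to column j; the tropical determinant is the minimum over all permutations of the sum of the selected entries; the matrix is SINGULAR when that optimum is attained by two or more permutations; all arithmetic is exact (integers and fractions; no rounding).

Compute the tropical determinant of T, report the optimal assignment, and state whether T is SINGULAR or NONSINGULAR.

σ = (1, 2, 3): 27 + 20 + 3 = 50
σ = (1, 3, 2): 27 + 29 + 10 = 66
σ = (2, 1, 3): (-3) + 18 + 3 = 18
σ = (2, 3, 1): (-3) + 29 + 15 = 41
σ = (3, 1, 2): 3 + 18 + 10 = 31
σ = (3, 2, 1): 3 + 20 + 15 = 38
Optimal value attained by: σ = (2, 1, 3).
Answer: det⊕(T) = 18; verdict: NONSINGULAR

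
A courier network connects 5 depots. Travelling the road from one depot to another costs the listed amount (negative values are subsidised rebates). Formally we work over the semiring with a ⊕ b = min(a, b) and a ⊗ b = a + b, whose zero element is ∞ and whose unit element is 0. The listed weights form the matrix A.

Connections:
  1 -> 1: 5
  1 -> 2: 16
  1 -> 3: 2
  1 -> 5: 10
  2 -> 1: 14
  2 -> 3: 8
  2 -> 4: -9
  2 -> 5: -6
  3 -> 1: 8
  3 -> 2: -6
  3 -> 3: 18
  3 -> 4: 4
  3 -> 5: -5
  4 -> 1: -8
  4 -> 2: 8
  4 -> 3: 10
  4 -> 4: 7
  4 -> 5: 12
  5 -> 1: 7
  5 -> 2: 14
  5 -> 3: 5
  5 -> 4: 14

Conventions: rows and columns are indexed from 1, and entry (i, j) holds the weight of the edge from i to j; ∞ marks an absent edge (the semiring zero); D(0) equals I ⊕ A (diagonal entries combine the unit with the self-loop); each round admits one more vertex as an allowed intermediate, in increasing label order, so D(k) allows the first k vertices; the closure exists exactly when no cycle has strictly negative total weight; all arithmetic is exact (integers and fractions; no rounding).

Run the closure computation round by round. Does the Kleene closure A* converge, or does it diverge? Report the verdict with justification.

D(0):
  [0, 16, 2, ∞, 10]
  [14, 0, 8, -9, -6]
  [8, -6, 0, 4, -5]
  [-8, 8, 10, 0, 12]
  [7, 14, 5, 14, 0]
D(1):
  [0, 16, 2, ∞, 10]
  [14, 0, 8, -9, -6]
  [8, -6, 0, 4, -5]
  [-8, 8, -6, 0, 2]
  [7, 14, 5, 14, 0]
Detection: at round 2, diagonal entry (4, 4) turns strictly negative.
Key observation: the cycle 4->1->2->4 has total weight (-8) + 16 + (-9), which is strictly negative.
Answer: DIVERGES — negative cycle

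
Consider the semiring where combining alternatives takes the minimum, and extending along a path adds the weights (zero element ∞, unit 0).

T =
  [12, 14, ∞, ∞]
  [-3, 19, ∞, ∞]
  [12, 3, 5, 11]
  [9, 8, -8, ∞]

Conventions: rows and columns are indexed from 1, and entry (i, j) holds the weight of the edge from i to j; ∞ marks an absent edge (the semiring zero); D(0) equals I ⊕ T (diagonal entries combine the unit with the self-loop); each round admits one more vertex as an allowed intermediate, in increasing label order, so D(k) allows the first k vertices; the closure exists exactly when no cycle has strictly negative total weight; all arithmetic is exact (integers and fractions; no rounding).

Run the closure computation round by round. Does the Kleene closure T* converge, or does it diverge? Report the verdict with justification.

D(0):
  [0, 14, ∞, ∞]
  [-3, 0, ∞, ∞]
  [12, 3, 0, 11]
  [9, 8, -8, 0]
D(1):
  [0, 14, ∞, ∞]
  [-3, 0, ∞, ∞]
  [12, 3, 0, 11]
  [9, 8, -8, 0]
D(2):
  [0, 14, ∞, ∞]
  [-3, 0, ∞, ∞]
  [0, 3, 0, 11]
  [5, 8, -8, 0]
D(3):
  [0, 14, ∞, ∞]
  [-3, 0, ∞, ∞]
  [0, 3, 0, 11]
  [-8, -5, -8, 0]
D(4):
  [0, 14, ∞, ∞]
  [-3, 0, ∞, ∞]
  [0, 3, 0, 11]
  [-8, -5, -8, 0]
Key observation: every diagonal entry stays at the unit through all rounds, so no improving cycle exists.
Answer: CONVERGES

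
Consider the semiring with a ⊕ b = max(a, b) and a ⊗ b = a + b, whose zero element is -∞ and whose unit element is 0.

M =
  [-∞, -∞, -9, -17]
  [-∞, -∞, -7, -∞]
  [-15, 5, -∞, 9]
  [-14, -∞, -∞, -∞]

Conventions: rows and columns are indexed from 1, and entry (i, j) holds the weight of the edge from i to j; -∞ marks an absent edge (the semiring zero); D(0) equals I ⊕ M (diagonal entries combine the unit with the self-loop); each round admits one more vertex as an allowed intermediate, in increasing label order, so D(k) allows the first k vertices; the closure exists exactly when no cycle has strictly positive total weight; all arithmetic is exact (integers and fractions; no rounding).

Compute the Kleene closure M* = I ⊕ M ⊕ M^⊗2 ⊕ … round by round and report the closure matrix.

D(0):
  [0, -∞, -9, -17]
  [-∞, 0, -7, -∞]
  [-15, 5, 0, 9]
  [-14, -∞, -∞, 0]
D(1):
  [0, -∞, -9, -17]
  [-∞, 0, -7, -∞]
  [-15, 5, 0, 9]
  [-14, -∞, -23, 0]
D(2):
  [0, -∞, -9, -17]
  [-∞, 0, -7, -∞]
  [-15, 5, 0, 9]
  [-14, -∞, -23, 0]
D(3):
  [0, -4, -9, 0]
  [-22, 0, -7, 2]
  [-15, 5, 0, 9]
  [-14, -18, -23, 0]
D(4):
  [0, -4, -9, 0]
  [-12, 0, -7, 2]
  [-5, 5, 0, 9]
  [-14, -18, -23, 0]
Answer: M* = [[0, -4, -9, 0], [-12, 0, -7, 2], [-5, 5, 0, 9], [-14, -18, -23, 0]]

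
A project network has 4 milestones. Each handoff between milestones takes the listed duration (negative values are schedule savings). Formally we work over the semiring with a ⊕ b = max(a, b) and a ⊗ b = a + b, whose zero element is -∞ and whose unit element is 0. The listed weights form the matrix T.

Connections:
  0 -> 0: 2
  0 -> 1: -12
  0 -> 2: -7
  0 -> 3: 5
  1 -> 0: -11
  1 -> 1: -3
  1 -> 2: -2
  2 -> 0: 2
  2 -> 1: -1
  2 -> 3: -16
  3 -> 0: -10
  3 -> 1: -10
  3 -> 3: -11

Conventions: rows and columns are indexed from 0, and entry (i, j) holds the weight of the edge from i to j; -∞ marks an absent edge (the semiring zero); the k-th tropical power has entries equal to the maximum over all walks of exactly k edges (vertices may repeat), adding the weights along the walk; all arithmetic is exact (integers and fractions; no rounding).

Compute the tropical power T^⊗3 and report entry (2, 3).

T^⊗2:
  [4, -5, -5, 7]
  [0, -3, -5, -6]
  [4, -4, -3, 7]
  [-8, -13, -12, -5]
T^⊗3:
  [6, -3, -3, 9]
  [2, -6, -5, 5]
  [6, -3, -3, 9]
  [-6, -13, -15, -3]
Key observation: the optimum is the walk 2->0->0->3, with weight 2 + 2 + 5 = 9.
Optimal value attained by: walk 2->0->0->3.
Answer: (T^⊗3)[2][3] = 9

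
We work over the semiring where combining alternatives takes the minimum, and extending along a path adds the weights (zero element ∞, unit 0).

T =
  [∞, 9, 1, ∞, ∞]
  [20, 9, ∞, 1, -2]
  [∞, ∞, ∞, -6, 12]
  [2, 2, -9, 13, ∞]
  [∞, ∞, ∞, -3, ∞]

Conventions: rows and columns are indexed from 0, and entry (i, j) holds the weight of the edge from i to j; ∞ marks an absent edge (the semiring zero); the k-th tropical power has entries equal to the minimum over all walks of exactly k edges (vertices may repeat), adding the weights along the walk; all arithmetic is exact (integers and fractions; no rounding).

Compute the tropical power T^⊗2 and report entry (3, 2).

T^⊗2:
  [29, 18, ∞, -5, 7]
  [3, 3, -8, -5, 7]
  [-4, -4, -15, 7, ∞]
  [15, 11, 3, -15, 0]
  [-1, -1, -12, 10, ∞]
Key observation: the optimum is the walk 3->0->2, with weight 2 + 1 = 3.
Optimal value attained by: walk 3->0->2.
Answer: (T^⊗2)[3][2] = 3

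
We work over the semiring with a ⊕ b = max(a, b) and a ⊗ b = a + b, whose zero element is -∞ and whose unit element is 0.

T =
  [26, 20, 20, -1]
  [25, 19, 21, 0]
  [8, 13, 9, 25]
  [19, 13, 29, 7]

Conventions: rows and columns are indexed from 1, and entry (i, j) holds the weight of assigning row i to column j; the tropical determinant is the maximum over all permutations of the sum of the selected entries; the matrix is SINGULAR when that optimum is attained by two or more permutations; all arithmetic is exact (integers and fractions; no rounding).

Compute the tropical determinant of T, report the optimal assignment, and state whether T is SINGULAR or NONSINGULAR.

σ = (1, 2, 3, 4): 26 + 19 + 9 + 7 = 61
σ = (1, 2, 4, 3): 26 + 19 + 25 + 29 = 99
σ = (1, 3, 2, 4): 26 + 21 + 13 + 7 = 67
σ = (1, 3, 4, 2): 26 + 21 + 25 + 13 = 85
σ = (1, 4, 2, 3): 26 + 0 + 13 + 29 = 68
σ = (1, 4, 3, 2): 26 + 0 + 9 + 13 = 48
σ = (2, 1, 3, 4): 20 + 25 + 9 + 7 = 61
σ = (2, 1, 4, 3): 20 + 25 + 25 + 29 = 99
σ = (2, 3, 1, 4): 20 + 21 + 8 + 7 = 56
σ = (2, 3, 4, 1): 20 + 21 + 25 + 19 = 85
σ = (2, 4, 1, 3): 20 + 0 + 8 + 29 = 57
σ = (2, 4, 3, 1): 20 + 0 + 9 + 19 = 48
σ = (3, 1, 2, 4): 20 + 25 + 13 + 7 = 65
σ = (3, 1, 4, 2): 20 + 25 + 25 + 13 = 83
σ = (3, 2, 1, 4): 20 + 19 + 8 + 7 = 54
σ = (3, 2, 4, 1): 20 + 19 + 25 + 19 = 83
σ = (3, 4, 1, 2): 20 + 0 + 8 + 13 = 41
σ = (3, 4, 2, 1): 20 + 0 + 13 + 19 = 52
σ = (4, 1, 2, 3): (-1) + 25 + 13 + 29 = 66
σ = (4, 1, 3, 2): (-1) + 25 + 9 + 13 = 46
σ = (4, 2, 1, 3): (-1) + 19 + 8 + 29 = 55
σ = (4, 2, 3, 1): (-1) + 19 + 9 + 19 = 46
σ = (4, 3, 1, 2): (-1) + 21 + 8 + 13 = 41
σ = (4, 3, 2, 1): (-1) + 21 + 13 + 19 = 52
Optimal value attained by: σ = (1, 2, 4, 3).
Answer: det⊕(T) = 99; verdict: SINGULAR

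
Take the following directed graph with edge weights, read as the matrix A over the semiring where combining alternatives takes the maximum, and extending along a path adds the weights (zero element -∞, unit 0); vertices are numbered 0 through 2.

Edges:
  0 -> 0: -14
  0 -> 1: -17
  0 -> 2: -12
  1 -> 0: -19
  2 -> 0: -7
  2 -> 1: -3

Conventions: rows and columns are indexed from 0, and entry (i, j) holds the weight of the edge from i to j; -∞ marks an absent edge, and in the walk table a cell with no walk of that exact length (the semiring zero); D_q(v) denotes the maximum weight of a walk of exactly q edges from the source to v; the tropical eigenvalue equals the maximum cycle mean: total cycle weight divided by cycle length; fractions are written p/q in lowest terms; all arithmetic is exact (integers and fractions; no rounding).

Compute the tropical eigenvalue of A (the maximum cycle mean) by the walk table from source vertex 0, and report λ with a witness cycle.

q=0: [0, -∞, -∞]
q=1: [-14, -17, -12]
q=2: [-19, -15, -26]
q=3: [-33, -29, -31]
Optimal cycle mean attained by: cycle 0->2->0, total (-12) + (-7), length 2.
Answer: λ = -19/2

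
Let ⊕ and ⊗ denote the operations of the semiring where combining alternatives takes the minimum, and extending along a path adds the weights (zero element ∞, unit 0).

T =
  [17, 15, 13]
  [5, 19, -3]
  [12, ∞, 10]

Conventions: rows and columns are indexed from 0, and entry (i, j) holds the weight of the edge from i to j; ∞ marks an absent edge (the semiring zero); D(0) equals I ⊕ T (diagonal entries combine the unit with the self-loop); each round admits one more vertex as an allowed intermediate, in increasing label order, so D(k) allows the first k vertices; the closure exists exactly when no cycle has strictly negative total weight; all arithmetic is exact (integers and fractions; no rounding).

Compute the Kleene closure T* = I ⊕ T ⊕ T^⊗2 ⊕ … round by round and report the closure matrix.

D(0):
  [0, 15, 13]
  [5, 0, -3]
  [12, ∞, 0]
D(1):
  [0, 15, 13]
  [5, 0, -3]
  [12, 27, 0]
D(2):
  [0, 15, 12]
  [5, 0, -3]
  [12, 27, 0]
D(3):
  [0, 15, 12]
  [5, 0, -3]
  [12, 27, 0]
Answer: T* = [[0, 15, 12], [5, 0, -3], [12, 27, 0]]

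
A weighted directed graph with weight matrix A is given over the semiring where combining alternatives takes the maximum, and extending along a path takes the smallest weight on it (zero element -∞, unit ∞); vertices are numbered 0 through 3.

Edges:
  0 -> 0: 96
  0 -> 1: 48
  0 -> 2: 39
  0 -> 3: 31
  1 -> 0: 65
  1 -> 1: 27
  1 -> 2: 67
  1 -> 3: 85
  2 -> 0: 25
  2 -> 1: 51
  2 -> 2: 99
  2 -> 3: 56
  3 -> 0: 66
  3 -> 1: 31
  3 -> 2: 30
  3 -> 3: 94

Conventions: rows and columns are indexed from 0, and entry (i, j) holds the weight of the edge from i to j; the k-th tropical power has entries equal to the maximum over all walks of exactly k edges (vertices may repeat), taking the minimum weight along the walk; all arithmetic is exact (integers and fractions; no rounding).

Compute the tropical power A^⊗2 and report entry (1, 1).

A^⊗2:
  [96, 48, 48, 48]
  [66, 51, 67, 85]
  [56, 51, 99, 56]
  [66, 48, 39, 94]
Key observation: the optimum is the walk 1->2->1, with weight 67 min 51 = 51.
Optimal value attained by: walk 1->2->1.
Answer: (A^⊗2)[1][1] = 51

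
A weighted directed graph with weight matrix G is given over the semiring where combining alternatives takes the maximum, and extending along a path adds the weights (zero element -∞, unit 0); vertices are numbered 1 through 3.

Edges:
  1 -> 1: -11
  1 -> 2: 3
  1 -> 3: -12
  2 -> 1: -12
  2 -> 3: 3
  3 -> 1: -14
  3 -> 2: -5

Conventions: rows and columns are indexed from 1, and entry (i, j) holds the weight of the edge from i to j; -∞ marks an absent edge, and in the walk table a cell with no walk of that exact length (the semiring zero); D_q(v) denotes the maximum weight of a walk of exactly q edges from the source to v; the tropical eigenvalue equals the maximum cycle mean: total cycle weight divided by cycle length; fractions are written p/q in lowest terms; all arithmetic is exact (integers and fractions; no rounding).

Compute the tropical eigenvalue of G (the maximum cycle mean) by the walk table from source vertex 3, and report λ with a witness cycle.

q=0: [-∞, -∞, 0]
q=1: [-14, -5, -∞]
q=2: [-17, -11, -2]
q=3: [-16, -7, -8]
Optimal cycle mean attained by: cycle 2->3->2, total 3 + (-5), length 2.
Answer: λ = -1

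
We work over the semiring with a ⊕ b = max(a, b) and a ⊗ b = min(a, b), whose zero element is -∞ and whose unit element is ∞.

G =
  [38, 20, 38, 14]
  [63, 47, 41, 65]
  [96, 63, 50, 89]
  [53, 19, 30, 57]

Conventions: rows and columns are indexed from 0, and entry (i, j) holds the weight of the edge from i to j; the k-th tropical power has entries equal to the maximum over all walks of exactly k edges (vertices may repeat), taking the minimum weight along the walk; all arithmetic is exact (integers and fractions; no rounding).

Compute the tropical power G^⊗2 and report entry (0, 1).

G^⊗2:
  [38, 38, 38, 38]
  [53, 47, 41, 57]
  [63, 50, 50, 63]
  [53, 30, 38, 57]
Key observation: the optimum is the walk 0->2->1, with weight 38 min 63 = 38.
Optimal value attained by: walk 0->2->1.
Answer: (G^⊗2)[0][1] = 38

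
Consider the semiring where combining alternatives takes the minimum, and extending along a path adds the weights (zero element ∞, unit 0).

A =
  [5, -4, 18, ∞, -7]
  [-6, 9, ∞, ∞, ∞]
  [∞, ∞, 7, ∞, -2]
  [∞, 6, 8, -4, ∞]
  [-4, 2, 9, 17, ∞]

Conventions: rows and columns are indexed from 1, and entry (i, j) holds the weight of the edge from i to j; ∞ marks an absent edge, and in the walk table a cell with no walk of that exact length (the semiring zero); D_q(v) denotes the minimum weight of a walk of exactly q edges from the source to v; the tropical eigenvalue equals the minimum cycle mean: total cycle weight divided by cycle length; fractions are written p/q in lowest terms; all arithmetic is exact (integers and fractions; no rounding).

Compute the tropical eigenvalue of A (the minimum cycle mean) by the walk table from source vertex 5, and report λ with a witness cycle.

q=0: [∞, ∞, ∞, ∞, 0]
q=1: [-4, 2, 9, 17, ∞]
q=2: [-4, -8, 14, 13, -11]
q=3: [-15, -9, -2, 6, -11]
q=4: [-15, -19, -2, 2, -22]
q=5: [-26, -20, -13, -5, -22]
Optimal cycle mean attained by: cycle 1->5->1, total (-7) + (-4), length 2.
Answer: λ = -11/2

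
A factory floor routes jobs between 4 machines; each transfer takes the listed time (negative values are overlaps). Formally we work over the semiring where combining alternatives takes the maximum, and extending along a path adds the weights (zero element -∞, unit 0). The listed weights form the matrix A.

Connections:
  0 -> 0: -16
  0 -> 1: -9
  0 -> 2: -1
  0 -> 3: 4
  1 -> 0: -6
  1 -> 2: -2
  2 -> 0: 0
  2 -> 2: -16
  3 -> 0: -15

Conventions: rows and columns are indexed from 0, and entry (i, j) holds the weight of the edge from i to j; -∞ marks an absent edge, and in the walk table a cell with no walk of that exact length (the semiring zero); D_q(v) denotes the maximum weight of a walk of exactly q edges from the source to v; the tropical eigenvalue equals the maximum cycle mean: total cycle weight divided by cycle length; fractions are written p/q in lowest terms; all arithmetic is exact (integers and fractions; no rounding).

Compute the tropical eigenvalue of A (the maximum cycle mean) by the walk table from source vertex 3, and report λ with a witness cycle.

q=0: [-∞, -∞, -∞, 0]
q=1: [-15, -∞, -∞, -∞]
q=2: [-31, -24, -16, -11]
q=3: [-16, -40, -26, -27]
q=4: [-26, -25, -17, -12]
Optimal cycle mean attained by: cycle 0->2->0, total (-1) + 0, length 2.
Answer: λ = -1/2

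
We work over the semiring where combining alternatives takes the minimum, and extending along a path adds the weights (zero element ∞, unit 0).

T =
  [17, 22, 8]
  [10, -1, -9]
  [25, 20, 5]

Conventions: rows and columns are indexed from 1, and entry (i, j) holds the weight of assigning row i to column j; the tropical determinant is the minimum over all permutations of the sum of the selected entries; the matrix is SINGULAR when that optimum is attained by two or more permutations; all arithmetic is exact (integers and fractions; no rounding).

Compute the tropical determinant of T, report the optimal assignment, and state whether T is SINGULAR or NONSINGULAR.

σ = (1, 2, 3): 17 + (-1) + 5 = 21
σ = (1, 3, 2): 17 + (-9) + 20 = 28
σ = (2, 1, 3): 22 + 10 + 5 = 37
σ = (2, 3, 1): 22 + (-9) + 25 = 38
σ = (3, 1, 2): 8 + 10 + 20 = 38
σ = (3, 2, 1): 8 + (-1) + 25 = 32
Optimal value attained by: σ = (1, 2, 3).
Answer: det⊕(T) = 21; verdict: NONSINGULAR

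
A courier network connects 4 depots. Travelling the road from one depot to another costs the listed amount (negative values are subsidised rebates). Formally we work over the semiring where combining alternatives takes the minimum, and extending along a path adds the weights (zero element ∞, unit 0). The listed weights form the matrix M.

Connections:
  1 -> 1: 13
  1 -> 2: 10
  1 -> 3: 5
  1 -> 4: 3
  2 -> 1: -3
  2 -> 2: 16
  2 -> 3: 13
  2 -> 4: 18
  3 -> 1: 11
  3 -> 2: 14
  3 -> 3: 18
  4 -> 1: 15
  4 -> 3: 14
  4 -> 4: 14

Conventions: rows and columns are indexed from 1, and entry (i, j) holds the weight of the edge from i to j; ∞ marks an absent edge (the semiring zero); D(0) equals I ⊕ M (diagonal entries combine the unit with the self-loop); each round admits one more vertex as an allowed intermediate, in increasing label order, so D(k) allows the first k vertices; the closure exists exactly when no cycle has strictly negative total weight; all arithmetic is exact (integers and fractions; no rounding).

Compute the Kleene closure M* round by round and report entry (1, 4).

D(0):
  [0, 10, 5, 3]
  [-3, 0, 13, 18]
  [11, 14, 0, ∞]
  [15, ∞, 14, 0]
D(1):
  [0, 10, 5, 3]
  [-3, 0, 2, 0]
  [11, 14, 0, 14]
  [15, 25, 14, 0]
D(2):
  [0, 10, 5, 3]
  [-3, 0, 2, 0]
  [11, 14, 0, 14]
  [15, 25, 14, 0]
D(3):
  [0, 10, 5, 3]
  [-3, 0, 2, 0]
  [11, 14, 0, 14]
  [15, 25, 14, 0]
D(4):
  [0, 10, 5, 3]
  [-3, 0, 2, 0]
  [11, 14, 0, 14]
  [15, 25, 14, 0]
Answer: M*[1][4] = 3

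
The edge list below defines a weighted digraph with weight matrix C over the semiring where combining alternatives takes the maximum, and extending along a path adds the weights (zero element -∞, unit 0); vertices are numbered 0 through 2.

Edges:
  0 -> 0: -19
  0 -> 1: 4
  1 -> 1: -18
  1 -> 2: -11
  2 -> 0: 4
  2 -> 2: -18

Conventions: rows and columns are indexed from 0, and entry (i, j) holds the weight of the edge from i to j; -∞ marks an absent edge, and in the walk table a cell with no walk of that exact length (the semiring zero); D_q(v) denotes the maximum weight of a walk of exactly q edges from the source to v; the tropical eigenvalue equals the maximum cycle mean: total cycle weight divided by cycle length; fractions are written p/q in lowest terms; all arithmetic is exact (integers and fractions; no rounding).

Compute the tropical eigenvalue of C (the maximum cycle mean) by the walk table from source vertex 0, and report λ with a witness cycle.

q=0: [0, -∞, -∞]
q=1: [-19, 4, -∞]
q=2: [-38, -14, -7]
q=3: [-3, -32, -25]
Optimal cycle mean attained by: cycle 0->1->2->0, total 4 + (-11) + 4, length 3.
Answer: λ = -1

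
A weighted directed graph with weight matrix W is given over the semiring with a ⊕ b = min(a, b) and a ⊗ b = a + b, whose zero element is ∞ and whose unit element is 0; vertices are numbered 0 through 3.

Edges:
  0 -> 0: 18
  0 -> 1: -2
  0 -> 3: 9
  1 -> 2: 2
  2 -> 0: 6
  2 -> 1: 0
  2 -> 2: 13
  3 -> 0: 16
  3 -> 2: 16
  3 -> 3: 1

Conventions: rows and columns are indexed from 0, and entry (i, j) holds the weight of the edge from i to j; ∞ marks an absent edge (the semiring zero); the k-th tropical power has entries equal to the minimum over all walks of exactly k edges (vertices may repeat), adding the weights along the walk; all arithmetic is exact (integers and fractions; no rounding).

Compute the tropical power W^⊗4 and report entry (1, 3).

W^⊗2:
  [25, 16, 0, 10]
  [8, 2, 15, ∞]
  [19, 4, 2, 15]
  [17, 14, 17, 2]
W^⊗3:
  [6, 0, 13, 11]
  [21, 6, 4, 17]
  [8, 2, 6, 16]
  [18, 15, 16, 3]
W^⊗4:
  [19, 4, 2, 12]
  [10, 4, 8, 18]
  [12, 6, 4, 17]
  [19, 16, 17, 4]
Key observation: the optimum is the walk 1->2->0->3->3, with weight 2 + 6 + 9 + 1 = 18.
Optimal value attained by: walk 1->2->0->3->3.
Answer: (W^⊗4)[1][3] = 18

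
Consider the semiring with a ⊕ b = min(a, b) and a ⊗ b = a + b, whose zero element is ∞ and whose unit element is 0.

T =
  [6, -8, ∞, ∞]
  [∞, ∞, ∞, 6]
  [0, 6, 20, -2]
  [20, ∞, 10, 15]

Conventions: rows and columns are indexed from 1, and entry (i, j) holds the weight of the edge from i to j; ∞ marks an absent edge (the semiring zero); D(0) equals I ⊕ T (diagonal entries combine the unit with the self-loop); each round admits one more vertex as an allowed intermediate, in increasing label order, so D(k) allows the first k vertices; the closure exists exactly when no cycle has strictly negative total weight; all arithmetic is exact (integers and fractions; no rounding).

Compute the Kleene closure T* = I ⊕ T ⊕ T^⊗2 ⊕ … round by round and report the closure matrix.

D(0):
  [0, -8, ∞, ∞]
  [∞, 0, ∞, 6]
  [0, 6, 0, -2]
  [20, ∞, 10, 0]
D(1):
  [0, -8, ∞, ∞]
  [∞, 0, ∞, 6]
  [0, -8, 0, -2]
  [20, 12, 10, 0]
D(2):
  [0, -8, ∞, -2]
  [∞, 0, ∞, 6]
  [0, -8, 0, -2]
  [20, 12, 10, 0]
D(3):
  [0, -8, ∞, -2]
  [∞, 0, ∞, 6]
  [0, -8, 0, -2]
  [10, 2, 10, 0]
D(4):
  [0, -8, 8, -2]
  [16, 0, 16, 6]
  [0, -8, 0, -2]
  [10, 2, 10, 0]
Answer: T* = [[0, -8, 8, -2], [16, 0, 16, 6], [0, -8, 0, -2], [10, 2, 10, 0]]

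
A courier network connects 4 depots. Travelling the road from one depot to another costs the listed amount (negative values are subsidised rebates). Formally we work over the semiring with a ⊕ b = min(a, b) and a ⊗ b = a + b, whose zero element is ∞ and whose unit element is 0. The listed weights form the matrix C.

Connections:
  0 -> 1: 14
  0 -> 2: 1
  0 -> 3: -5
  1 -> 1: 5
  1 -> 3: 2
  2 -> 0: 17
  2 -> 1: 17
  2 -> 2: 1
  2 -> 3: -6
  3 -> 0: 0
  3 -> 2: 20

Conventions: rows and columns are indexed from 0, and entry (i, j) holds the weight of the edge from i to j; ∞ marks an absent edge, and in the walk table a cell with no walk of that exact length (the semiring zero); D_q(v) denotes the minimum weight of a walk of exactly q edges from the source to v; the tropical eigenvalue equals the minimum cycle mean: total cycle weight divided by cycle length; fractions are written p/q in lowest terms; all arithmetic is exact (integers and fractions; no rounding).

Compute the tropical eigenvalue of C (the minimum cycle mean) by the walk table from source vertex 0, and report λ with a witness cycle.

q=0: [0, ∞, ∞, ∞]
q=1: [∞, 14, 1, -5]
q=2: [-5, 18, 2, -5]
q=3: [-5, 9, -4, -10]
q=4: [-10, 9, -4, -10]
Optimal cycle mean attained by: cycle 0->3->0, total (-5) + 0, length 2.
Answer: λ = -5/2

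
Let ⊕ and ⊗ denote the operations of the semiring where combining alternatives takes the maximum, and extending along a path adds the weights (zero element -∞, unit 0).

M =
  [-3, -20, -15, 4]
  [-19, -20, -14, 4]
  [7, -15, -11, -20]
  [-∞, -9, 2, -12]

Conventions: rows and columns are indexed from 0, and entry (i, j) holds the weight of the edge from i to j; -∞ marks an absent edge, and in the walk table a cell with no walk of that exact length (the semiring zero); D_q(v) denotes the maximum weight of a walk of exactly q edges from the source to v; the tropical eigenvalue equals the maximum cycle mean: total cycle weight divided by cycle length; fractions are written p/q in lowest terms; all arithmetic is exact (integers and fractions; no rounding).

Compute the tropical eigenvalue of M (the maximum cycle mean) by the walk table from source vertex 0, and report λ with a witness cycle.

q=0: [0, -∞, -∞, -∞]
q=1: [-3, -20, -15, 4]
q=2: [-6, -5, 6, 1]
q=3: [13, -8, 3, -1]
q=4: [10, -7, 1, 17]
Optimal cycle mean attained by: cycle 0->3->2->0, total 4 + 2 + 7, length 3.
Answer: λ = 13/3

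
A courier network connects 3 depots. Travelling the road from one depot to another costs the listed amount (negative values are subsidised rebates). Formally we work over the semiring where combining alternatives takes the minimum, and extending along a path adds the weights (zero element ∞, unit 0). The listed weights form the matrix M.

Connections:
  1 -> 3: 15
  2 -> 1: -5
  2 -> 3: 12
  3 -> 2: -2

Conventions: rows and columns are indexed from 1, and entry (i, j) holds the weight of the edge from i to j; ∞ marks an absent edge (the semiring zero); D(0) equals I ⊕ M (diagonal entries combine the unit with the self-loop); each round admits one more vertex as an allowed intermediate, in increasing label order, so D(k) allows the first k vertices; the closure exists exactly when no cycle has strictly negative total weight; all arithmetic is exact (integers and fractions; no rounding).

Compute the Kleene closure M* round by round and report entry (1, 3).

D(0):
  [0, ∞, 15]
  [-5, 0, 12]
  [∞, -2, 0]
D(1):
  [0, ∞, 15]
  [-5, 0, 10]
  [∞, -2, 0]
D(2):
  [0, ∞, 15]
  [-5, 0, 10]
  [-7, -2, 0]
D(3):
  [0, 13, 15]
  [-5, 0, 10]
  [-7, -2, 0]
Answer: M*[1][3] = 15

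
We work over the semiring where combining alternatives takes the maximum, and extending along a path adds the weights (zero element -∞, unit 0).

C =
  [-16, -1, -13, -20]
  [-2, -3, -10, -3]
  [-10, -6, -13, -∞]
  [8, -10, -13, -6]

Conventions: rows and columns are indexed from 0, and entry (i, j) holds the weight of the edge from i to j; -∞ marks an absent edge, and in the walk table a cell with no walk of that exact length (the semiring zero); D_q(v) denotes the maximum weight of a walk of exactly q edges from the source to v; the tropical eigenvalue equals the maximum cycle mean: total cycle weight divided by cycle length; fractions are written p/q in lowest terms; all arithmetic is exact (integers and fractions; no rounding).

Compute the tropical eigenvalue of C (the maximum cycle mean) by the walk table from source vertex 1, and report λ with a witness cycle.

q=0: [-∞, 0, -∞, -∞]
q=1: [-2, -3, -10, -3]
q=2: [5, -3, -13, -6]
q=3: [2, 4, -8, -6]
q=4: [2, 1, -6, 1]
Optimal cycle mean attained by: cycle 0->1->3->0, total (-1) + (-3) + 8, length 3.
Answer: λ = 4/3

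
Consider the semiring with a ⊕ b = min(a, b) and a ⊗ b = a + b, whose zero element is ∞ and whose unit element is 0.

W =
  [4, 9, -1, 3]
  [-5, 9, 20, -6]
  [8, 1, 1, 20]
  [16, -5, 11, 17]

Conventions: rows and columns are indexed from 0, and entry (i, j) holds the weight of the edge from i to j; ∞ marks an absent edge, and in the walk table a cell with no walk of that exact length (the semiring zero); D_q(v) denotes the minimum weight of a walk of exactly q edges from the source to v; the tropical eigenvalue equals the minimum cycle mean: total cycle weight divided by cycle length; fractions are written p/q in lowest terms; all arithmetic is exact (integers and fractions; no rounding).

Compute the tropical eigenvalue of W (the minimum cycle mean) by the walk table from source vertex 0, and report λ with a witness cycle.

q=0: [0, ∞, ∞, ∞]
q=1: [4, 9, -1, 3]
q=2: [4, -2, 0, 3]
q=3: [-7, -2, 1, -8]
q=4: [-7, -13, -8, -8]
Optimal cycle mean attained by: cycle 1->3->1, total (-6) + (-5), length 2.
Answer: λ = -11/2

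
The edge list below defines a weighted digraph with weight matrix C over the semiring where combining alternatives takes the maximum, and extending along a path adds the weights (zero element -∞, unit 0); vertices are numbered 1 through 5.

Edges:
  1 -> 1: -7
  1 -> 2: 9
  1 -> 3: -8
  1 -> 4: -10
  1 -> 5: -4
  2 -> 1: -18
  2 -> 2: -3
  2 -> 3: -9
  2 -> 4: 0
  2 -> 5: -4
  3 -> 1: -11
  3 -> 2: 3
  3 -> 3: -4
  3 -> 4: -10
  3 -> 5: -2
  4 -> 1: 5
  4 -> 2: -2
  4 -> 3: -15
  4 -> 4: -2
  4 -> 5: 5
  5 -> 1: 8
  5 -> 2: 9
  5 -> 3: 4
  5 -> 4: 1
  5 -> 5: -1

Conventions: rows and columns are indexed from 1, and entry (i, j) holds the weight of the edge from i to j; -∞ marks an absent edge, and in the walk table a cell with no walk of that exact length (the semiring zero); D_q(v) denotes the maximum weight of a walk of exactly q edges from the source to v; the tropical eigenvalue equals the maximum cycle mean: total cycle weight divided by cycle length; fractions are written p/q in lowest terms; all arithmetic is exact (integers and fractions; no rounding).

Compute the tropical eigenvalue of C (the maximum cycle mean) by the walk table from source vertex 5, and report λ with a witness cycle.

q=0: [-∞, -∞, -∞, -∞, 0]
q=1: [8, 9, 4, 1, -1]
q=2: [7, 17, 3, 9, 6]
q=3: [14, 16, 10, 17, 14]
q=4: [22, 23, 18, 16, 22]
q=5: [30, 31, 26, 23, 21]
Optimal cycle mean attained by: cycle 1->2->4->5->1, total 9 + 0 + 5 + 8, length 4.
Answer: λ = 11/2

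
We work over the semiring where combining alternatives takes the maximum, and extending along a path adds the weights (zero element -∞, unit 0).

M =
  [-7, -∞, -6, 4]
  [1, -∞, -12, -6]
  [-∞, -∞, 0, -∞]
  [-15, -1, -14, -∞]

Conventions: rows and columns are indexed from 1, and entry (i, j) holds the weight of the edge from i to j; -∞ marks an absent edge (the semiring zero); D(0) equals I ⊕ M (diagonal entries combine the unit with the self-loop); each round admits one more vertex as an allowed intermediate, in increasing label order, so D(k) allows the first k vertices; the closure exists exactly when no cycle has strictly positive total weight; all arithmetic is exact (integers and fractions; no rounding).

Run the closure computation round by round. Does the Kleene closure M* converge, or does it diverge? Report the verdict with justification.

D(0):
  [0, -∞, -6, 4]
  [1, 0, -12, -6]
  [-∞, -∞, 0, -∞]
  [-15, -1, -14, 0]
D(1):
  [0, -∞, -6, 4]
  [1, 0, -5, 5]
  [-∞, -∞, 0, -∞]
  [-15, -1, -14, 0]
Detection: at round 2, diagonal entry (4, 4) turns strictly positive.
Key observation: the cycle 4->2->1->4 has total weight (-1) + 1 + 4, which is strictly positive.
Answer: DIVERGES — positive cycle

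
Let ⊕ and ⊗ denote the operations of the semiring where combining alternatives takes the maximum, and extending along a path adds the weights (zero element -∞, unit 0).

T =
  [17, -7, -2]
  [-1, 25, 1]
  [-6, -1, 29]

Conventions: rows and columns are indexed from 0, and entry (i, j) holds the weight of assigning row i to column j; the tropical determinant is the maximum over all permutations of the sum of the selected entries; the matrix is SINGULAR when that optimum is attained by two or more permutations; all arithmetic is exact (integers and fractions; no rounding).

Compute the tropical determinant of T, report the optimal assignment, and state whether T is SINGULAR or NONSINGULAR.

σ = (0, 1, 2): 17 + 25 + 29 = 71
σ = (0, 2, 1): 17 + 1 + (-1) = 17
σ = (1, 0, 2): (-7) + (-1) + 29 = 21
σ = (1, 2, 0): (-7) + 1 + (-6) = -12
σ = (2, 0, 1): (-2) + (-1) + (-1) = -4
σ = (2, 1, 0): (-2) + 25 + (-6) = 17
Optimal value attained by: σ = (0, 1, 2).
Answer: det⊕(T) = 71; verdict: NONSINGULAR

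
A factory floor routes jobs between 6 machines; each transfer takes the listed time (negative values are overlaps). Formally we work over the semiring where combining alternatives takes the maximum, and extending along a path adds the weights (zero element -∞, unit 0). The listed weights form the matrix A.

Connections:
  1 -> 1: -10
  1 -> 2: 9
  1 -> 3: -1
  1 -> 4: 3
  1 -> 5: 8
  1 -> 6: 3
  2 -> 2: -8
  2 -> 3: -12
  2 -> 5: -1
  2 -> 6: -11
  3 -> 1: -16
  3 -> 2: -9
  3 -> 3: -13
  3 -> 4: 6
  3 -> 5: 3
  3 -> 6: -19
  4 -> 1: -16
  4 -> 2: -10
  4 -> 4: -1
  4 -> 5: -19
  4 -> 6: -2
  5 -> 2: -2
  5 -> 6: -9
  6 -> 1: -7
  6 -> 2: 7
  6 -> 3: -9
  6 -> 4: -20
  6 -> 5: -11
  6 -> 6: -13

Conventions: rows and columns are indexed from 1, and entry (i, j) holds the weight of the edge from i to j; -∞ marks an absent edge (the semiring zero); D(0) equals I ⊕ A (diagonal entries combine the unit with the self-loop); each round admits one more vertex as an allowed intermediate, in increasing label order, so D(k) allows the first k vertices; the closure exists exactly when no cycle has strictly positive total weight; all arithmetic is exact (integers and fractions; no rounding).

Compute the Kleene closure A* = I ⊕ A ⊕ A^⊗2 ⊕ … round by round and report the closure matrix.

D(0):
  [0, 9, -1, 3, 8, 3]
  [-∞, 0, -12, -∞, -1, -11]
  [-16, -9, 0, 6, 3, -19]
  [-16, -10, -∞, 0, -19, -2]
  [-∞, -2, -∞, -∞, 0, -9]
  [-7, 7, -9, -20, -11, 0]
D(1):
  [0, 9, -1, 3, 8, 3]
  [-∞, 0, -12, -∞, -1, -11]
  [-16, -7, 0, 6, 3, -13]
  [-16, -7, -17, 0, -8, -2]
  [-∞, -2, -∞, -∞, 0, -9]
  [-7, 7, -8, -4, 1, 0]
D(2):
  [0, 9, -1, 3, 8, 3]
  [-∞, 0, -12, -∞, -1, -11]
  [-16, -7, 0, 6, 3, -13]
  [-16, -7, -17, 0, -8, -2]
  [-∞, -2, -14, -∞, 0, -9]
  [-7, 7, -5, -4, 6, 0]
D(3):
  [0, 9, -1, 5, 8, 3]
  [-28, 0, -12, -6, -1, -11]
  [-16, -7, 0, 6, 3, -13]
  [-16, -7, -17, 0, -8, -2]
  [-30, -2, -14, -8, 0, -9]
  [-7, 7, -5, 1, 6, 0]
D(4):
  [0, 9, -1, 5, 8, 3]
  [-22, 0, -12, -6, -1, -8]
  [-10, -1, 0, 6, 3, 4]
  [-16, -7, -17, 0, -8, -2]
  [-24, -2, -14, -8, 0, -9]
  [-7, 7, -5, 1, 6, 0]
D(5):
  [0, 9, -1, 5, 8, 3]
  [-22, 0, -12, -6, -1, -8]
  [-10, 1, 0, 6, 3, 4]
  [-16, -7, -17, 0, -8, -2]
  [-24, -2, -14, -8, 0, -9]
  [-7, 7, -5, 1, 6, 0]
D(6):
  [0, 10, -1, 5, 9, 3]
  [-15, 0, -12, -6, -1, -8]
  [-3, 11, 0, 6, 10, 4]
  [-9, 5, -7, 0, 4, -2]
  [-16, -2, -14, -8, 0, -9]
  [-7, 7, -5, 1, 6, 0]
Answer: A* = [[0, 10, -1, 5, 9, 3], [-15, 0, -12, -6, -1, -8], [-3, 11, 0, 6, 10, 4], [-9, 5, -7, 0, 4, -2], [-16, -2, -14, -8, 0, -9], [-7, 7, -5, 1, 6, 0]]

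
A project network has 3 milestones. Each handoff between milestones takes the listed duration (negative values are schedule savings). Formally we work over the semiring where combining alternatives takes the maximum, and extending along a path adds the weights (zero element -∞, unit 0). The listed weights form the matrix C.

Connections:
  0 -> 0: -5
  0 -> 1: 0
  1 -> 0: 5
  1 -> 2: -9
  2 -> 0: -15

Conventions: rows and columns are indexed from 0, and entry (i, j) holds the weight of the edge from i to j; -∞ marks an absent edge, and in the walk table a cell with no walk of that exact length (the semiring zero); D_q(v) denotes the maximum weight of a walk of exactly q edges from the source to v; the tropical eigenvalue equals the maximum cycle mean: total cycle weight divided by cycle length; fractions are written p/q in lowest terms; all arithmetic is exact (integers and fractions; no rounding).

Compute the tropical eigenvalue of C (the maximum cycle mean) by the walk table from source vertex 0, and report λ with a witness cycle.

q=0: [0, -∞, -∞]
q=1: [-5, 0, -∞]
q=2: [5, -5, -9]
q=3: [0, 5, -14]
Optimal cycle mean attained by: cycle 0->1->0, total 0 + 5, length 2.
Answer: λ = 5/2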